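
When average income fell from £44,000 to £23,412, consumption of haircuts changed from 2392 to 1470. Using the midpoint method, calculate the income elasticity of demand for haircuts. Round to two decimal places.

0.78

%ΔQ = (1470 − 2392)/[(2392+1470)/2] = -922/1931 ≈ -0.4775.
%ΔM = (23,412 − 44,000)/[(44,000+23,412)/2] = -20588/33706 ≈ -0.6108.
E_I = %ΔQ/%ΔM ≈ 0.78.
E_I ∈ (0,1): normal good (necessity).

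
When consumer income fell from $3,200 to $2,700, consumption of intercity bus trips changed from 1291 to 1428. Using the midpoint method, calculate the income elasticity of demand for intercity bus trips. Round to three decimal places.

-0.595

%ΔQ = (1428 − 1291)/[(1291+1428)/2] = 137/1359.5 ≈ 0.1008.
%ΔI = (2,700 − 3,200)/[(3,200+2,700)/2] = -500/2950 ≈ -0.1695.
E_I = %ΔQ/%ΔI ≈ -0.595.
E_I < 0: inferior good.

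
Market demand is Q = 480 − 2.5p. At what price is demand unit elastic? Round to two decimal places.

96.00

For linear demand Q = a − bp, E = −bp/(a − bp). |E| = 1 ⇒ bp = a − bp ⇒ p = a/(2b).
p = 480/(2·2.5) = 96.00.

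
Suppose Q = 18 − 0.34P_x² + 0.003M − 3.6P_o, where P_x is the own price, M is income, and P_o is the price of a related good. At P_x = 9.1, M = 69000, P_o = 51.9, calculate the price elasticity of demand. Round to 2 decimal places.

-5.63

First evaluate Q: 18 − 0.34(9.1)² + 0.003(69000) − 3.6(51.9) = 18 − 28.1554 + 207 − 186.84 = 10.0046.
∂Q/∂P_x = −2·0.34·P_x = -6.188, so E_p = -6.188·(9.1/10.0046) ≈ -5.63.
|E_p| > 1: demand is elastic.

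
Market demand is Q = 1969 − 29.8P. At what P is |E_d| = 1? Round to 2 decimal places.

For linear demand Q = a − bP, E = −bP/(a − bP). |E| = 1 ⇒ bP = a − bP ⇒ P = a/(2b).
P = 1969/(2·29.8) ≈ 33.04.

33.04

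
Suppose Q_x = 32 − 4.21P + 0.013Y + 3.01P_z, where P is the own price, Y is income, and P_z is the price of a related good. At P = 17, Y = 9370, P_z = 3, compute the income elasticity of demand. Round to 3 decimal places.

1.335

At the given point, Q_x = 32 − 4.21(17) + 0.013(9370) + 3.01(3) = 32 − 71.57 + 121.81 + 9.03 = 91.27.
∂Q_x/∂Y = +0.013, so E_I = 0.013·(9370/91.27) ≈ 1.335.
E_I > 1: normal good (luxury).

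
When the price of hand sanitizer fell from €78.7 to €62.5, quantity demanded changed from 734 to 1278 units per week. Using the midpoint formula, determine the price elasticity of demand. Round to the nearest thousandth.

%Δq = (1278 − 734)/[(734 + 1278)/2] = 544/1006 ≈ 0.5408.
%ΔP = (62.5 − 78.7)/[(78.7 + 62.5)/2] = -16.2/70.6 ≈ -0.2295.
Arc elasticity E = %Δq/%ΔP ≈ 0.5408/-0.2295 ≈ -2.357.
|E| > 1: demand is elastic over this range.

-2.357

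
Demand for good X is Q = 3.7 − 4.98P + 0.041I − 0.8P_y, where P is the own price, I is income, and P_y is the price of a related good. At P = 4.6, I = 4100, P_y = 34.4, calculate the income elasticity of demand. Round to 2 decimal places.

1.38

Evaluating quantity at (P, I, P_y) gives Q = 3.7 − 4.98(4.6) + 0.041(4100) − 0.8(34.4) = 3.7 − 22.908 + 168.1 − 27.52 = 121.372.
∂Q/∂I = +0.041, so E_I = 0.041·(4100/121.372) ≈ 1.38.
E_I > 1: normal good (luxury).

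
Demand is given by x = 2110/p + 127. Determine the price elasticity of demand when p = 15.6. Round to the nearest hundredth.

At p = 15.6, x = 262.2564.
dx/dp = −2110/p² = −8.6703.
Point elasticity E = (dx/dp)·(p/x) = -8.6703 × 15.6/262.2564 ≈ -0.52.
|E| < 1, so demand is inelastic at this price.

-0.52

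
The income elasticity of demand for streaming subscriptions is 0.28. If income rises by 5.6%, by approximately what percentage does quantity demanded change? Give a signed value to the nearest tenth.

1.6

%ΔQ ≈ E × %ΔI = (0.28) × (5.6%) ≈ 1.6%.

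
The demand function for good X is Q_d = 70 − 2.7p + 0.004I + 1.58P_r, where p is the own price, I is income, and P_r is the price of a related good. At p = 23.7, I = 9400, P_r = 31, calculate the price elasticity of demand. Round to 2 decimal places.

At the given point, Q_d = 70 − 2.7(23.7) + 0.004(9400) + 1.58(31) = 70 − 63.99 + 37.6 + 48.98 = 92.59.
∂Q_d/∂p = −2.7, so E_p = (−2.7)·(23.7/92.59) ≈ -0.69.
|E_p| < 1: demand is inelastic.

-0.69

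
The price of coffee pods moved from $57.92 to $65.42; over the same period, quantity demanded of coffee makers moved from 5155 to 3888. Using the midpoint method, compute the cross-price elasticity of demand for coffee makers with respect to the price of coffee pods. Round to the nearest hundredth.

%ΔQ_x = (3888 − 5155)/[(5155+3888)/2] = -1267/4521.5 ≈ -0.2802.
%ΔP_y = (65.42 − 57.92)/[(57.92+65.42)/2] ≈ 0.1216.
E_xy = -0.2802/0.1216 ≈ -2.30.
E_xy < 0, so coffee makers and coffee pods are complements.

-2.30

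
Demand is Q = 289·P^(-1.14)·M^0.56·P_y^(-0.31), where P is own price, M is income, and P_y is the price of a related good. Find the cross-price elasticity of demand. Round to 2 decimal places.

-0.31

For a Cobb–Douglas (constant-elasticity) form Q = A·P_y^α·…, the elasticity with respect to P_y equals the exponent α at every point.
Here the exponent on P_y is -0.31, so the cross-price elasticity of demand is -0.31.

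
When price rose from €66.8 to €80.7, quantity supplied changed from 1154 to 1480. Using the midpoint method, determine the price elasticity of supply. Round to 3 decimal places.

1.313

%ΔQ = (1480 − 1154)/[(1154 + 1480)/2] = 326/1317 ≈ 0.2475.
%Δp = (80.7 − 66.8)/[(66.8 + 80.7)/2] = 13.9/73.75 ≈ 0.1885.
Arc elasticity E = %ΔQ/%Δp ≈ 0.2475/0.1885 ≈ 1.313.
|E| > 1: supply is elastic over this range.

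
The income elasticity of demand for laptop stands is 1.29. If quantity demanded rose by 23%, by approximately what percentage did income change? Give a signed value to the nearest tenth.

17.8

%ΔQ ≈ E × %ΔI ⇒ %ΔI = %ΔQ / E = (23%)/(1.29) ≈ 17.8%.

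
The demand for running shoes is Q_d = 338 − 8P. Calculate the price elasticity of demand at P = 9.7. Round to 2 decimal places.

At P = 9.7, Q_d = 260.4.
dQ_d/dP = −8.
Point elasticity E = (dQ_d/dP)·(P/Q_d) = -8 × 9.7/260.4 ≈ -0.30.
|E| < 1, so demand is inelastic at this price.

-0.30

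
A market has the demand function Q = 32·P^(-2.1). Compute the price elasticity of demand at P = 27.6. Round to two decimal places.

For a Cobb–Douglas (constant-elasticity) form Q = A·P^α·…, the elasticity with respect to P equals the exponent α at every point.
Here the exponent on P is -2.1, so the price elasticity of demand is -2.10.

-2.10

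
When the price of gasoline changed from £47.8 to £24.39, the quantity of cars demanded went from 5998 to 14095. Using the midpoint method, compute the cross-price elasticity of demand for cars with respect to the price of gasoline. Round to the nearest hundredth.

%ΔQ_x = (14095 − 5998)/[(5998+14095)/2] = 8097/10046.5 ≈ 0.8060.
%ΔP_y = (24.39 − 47.8)/[(47.8+24.39)/2] ≈ -0.6486.
E_xy = 0.8060/-0.6486 ≈ -1.24.
E_xy < 0, so cars and gasoline are complements.

-1.24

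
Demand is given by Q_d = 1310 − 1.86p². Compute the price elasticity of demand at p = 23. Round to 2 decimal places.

-6.04

At p = 23, Q_d = 326.06.
dQ_d/dp = −2·1.86·p = −85.56.
Point elasticity E = (dQ_d/dp)·(p/Q_d) = -85.56 × 23/326.06 ≈ -6.04.
|E| > 1, so demand is elastic at this price.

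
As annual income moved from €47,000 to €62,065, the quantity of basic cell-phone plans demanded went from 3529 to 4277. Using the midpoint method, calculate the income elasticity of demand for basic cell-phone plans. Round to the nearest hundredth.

%ΔQ = (4277 − 3529)/[(3529+4277)/2] = 748/3903 ≈ 0.1916.
%ΔM = (62,065 − 47,000)/[(47,000+62,065)/2] = 15065/54532.5 ≈ 0.2763.
E_I = %ΔQ/%ΔM ≈ 0.69.
E_I ∈ (0,1): normal good (necessity).

0.69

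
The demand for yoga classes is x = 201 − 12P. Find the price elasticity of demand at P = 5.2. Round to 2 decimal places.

At P = 5.2, x = 138.6.
dx/dP = −12.
Point elasticity E = (dx/dP)·(P/x) = -12 × 5.2/138.6 ≈ -0.45.
|E| < 1, so demand is inelastic at this price.

-0.45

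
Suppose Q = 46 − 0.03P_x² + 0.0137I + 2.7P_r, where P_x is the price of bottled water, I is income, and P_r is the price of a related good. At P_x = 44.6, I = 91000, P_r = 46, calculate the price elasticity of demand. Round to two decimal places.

Evaluating quantity at (P_x, I, P_r) gives Q = 46 − 0.03(44.6)² + 0.0137(91000) + 2.7(46) = 46 − 59.6748 + 1246.7 + 124.2 = 1357.2252.
∂Q/∂P_x = −2·0.03·P_x = -2.676, so E_p = -2.676·(44.6/1357.2252) ≈ -0.09.
|E_p| < 1: demand is inelastic.

-0.09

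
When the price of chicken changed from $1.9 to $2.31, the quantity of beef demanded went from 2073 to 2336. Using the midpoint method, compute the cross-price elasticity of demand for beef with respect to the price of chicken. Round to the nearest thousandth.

%ΔQ_x = (2336 − 2073)/[(2073+2336)/2] = 263/2204.5 ≈ 0.1193.
%ΔP_y = (2.31 − 1.9)/[(1.9+2.31)/2] ≈ 0.1948.
E_xy = 0.1193/0.1948 ≈ 0.613.
E_xy > 0, so beef and chicken are substitutes.

0.613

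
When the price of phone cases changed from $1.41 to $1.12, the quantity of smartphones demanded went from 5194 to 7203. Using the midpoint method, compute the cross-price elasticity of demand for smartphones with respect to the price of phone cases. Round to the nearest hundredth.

-1.41

%ΔQ_x = (7203 − 5194)/[(5194+7203)/2] = 2009/6198.5 ≈ 0.3241.
%ΔP_y = (1.12 − 1.41)/[(1.41+1.12)/2] ≈ -0.2292.
E_xy = 0.3241/-0.2292 ≈ -1.41.
E_xy < 0, so smartphones and phone cases are complements.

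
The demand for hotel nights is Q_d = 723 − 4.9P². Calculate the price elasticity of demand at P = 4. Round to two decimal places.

-0.24

At P = 4, Q_d = 644.6.
dQ_d/dP = −2·4.9·P = −39.2.
Point elasticity E = (dQ_d/dP)·(P/Q_d) = -39.2 × 4/644.6 ≈ -0.24.
|E| < 1, so demand is inelastic at this price.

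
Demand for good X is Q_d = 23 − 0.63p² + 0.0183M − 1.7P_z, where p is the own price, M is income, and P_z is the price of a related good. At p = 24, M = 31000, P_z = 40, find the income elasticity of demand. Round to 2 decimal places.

At the given point, Q_d = 23 − 0.63(24)² + 0.0183(31000) − 1.7(40) = 23 − 362.88 + 567.3 − 68 = 159.42.
∂Q_d/∂M = +0.0183, so E_I = 0.0183·(31000/159.42) ≈ 3.56.
E_I > 1: normal good (luxury).

3.56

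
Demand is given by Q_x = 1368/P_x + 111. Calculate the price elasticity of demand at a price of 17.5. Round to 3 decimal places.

-0.413

At P_x = 17.5, Q_x = 189.1714.
dQ_x/dP_x = −1368/P_x² = −4.4669.
Point elasticity E = (dQ_x/dP_x)·(P_x/Q_x) = -4.4669 × 17.5/189.1714 ≈ -0.413.
|E| < 1, so demand is inelastic at this price.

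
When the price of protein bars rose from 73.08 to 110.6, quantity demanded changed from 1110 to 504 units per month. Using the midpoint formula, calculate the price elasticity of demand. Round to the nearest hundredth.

-1.84

%Δq = (504 − 1110)/[(1110 + 504)/2] = -606/807 ≈ -0.7509.
%Δp = (110.6 − 73.08)/[(73.08 + 110.6)/2] = 37.52/91.84 ≈ 0.4085.
Arc elasticity E = %Δq/%Δp ≈ -0.7509/0.4085 ≈ -1.84.
|E| > 1: demand is elastic over this range.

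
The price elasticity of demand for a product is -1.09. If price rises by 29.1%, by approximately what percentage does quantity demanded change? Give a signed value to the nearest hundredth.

-31.72

%ΔQ ≈ E × %ΔP = (-1.09) × (29.1%) ≈ -31.72%.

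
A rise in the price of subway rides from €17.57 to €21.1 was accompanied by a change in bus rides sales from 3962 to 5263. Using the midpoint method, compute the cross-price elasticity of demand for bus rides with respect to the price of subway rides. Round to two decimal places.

%ΔQ_x = (5263 − 3962)/[(3962+5263)/2] = 1301/4612.5 ≈ 0.2821.
%ΔP_y = (21.1 − 17.57)/[(17.57+21.1)/2] ≈ 0.1826.
E_xy = 0.2821/0.1826 ≈ 1.54.
E_xy > 0, so bus rides and subway rides are substitutes.

1.54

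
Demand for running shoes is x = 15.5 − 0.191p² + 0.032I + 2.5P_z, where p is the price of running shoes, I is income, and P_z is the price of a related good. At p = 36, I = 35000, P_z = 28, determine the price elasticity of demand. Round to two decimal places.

x = 15.5 − 0.191(36)² + 0.032(35000) + 2.5(28) = 15.5 − 247.536 + 1120 + 70 = 957.964.
∂x/∂p = −2·0.191·p = -13.752, so E_p = -13.752·(36/957.964) ≈ -0.52.
|E_p| < 1: demand is inelastic.

-0.52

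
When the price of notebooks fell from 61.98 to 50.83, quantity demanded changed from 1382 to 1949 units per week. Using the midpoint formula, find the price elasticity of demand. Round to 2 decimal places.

%ΔQ = (1949 − 1382)/[(1382 + 1949)/2] = 567/1665.5 ≈ 0.3404.
%ΔP = (50.83 − 61.98)/[(61.98 + 50.83)/2] = -11.15/56.405 ≈ -0.1977.
Arc elasticity E = %ΔQ/%ΔP ≈ 0.3404/-0.1977 ≈ -1.72.
|E| > 1: demand is elastic over this range.

-1.72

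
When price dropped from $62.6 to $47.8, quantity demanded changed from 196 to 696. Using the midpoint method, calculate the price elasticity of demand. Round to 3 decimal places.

-4.181

%ΔQ = (696 − 196)/[(196 + 696)/2] = 500/446 ≈ 1.1211.
%Δp = (47.8 − 62.6)/[(62.6 + 47.8)/2] = -14.8/55.2 ≈ -0.2681.
Arc elasticity E = %ΔQ/%Δp ≈ 1.1211/-0.2681 ≈ -4.181.
|E| > 1: demand is elastic over this range.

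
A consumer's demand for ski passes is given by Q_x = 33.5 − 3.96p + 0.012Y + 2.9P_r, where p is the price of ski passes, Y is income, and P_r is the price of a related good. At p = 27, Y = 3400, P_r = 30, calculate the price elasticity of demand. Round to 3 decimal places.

-1.966

First evaluate Q_x: 33.5 − 3.96(27) + 0.012(3400) + 2.9(30) = 33.5 − 106.92 + 40.8 + 87 = 54.38.
∂Q_x/∂p = −3.96, so E_p = (−3.96)·(27/54.38) ≈ -1.966.
|E_p| > 1: demand is elastic.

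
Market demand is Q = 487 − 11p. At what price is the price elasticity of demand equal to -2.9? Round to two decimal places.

32.92

Set −bp/(a − bp) = −2.9 ⇒ bp = 2.9(a − bp) ⇒ bp(1+2.9) = 2.9·a.
p = 2.9·487/(11·3.9) ≈ 32.92.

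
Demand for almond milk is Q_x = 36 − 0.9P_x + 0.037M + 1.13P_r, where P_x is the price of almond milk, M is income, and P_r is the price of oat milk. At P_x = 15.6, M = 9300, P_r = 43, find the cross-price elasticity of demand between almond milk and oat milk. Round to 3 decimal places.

0.117

Q_x = 36 − 0.9(15.6) + 0.037(9300) + 1.13(43) = 36 − 14.04 + 344.1 + 48.59 = 414.65.
∂Q_x/∂P_r = +1.13, so E_xy = 1.13·(43/414.65) ≈ 0.117.
E_xy > 0: the goods are substitutes.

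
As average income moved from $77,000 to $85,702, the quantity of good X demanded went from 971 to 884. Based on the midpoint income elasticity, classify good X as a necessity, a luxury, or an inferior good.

%ΔQ = (884 − 971)/[(971+884)/2] = -87/927.5 ≈ -0.0938.
%ΔI = (85,702 − 77,000)/[(77,000+85,702)/2] = 8702/81351 ≈ 0.1070.
E_I = %ΔQ/%ΔI ≈ -0.877.
E_I < 0: inferior good.

inferior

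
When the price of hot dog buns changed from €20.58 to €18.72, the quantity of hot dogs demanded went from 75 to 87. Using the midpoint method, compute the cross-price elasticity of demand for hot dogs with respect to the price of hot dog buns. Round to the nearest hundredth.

%ΔQ_x = (87 − 75)/[(75+87)/2] = 12/81 ≈ 0.1481.
%ΔP_y = (18.72 − 20.58)/[(20.58+18.72)/2] ≈ -0.0947.
E_xy = 0.1481/-0.0947 ≈ -1.57.
E_xy < 0, so hot dogs and hot dog buns are complements.

-1.57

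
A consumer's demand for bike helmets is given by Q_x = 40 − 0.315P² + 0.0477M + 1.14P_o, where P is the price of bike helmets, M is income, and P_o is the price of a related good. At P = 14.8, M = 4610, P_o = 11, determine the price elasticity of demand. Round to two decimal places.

At the given point, Q_x = 40 − 0.315(14.8)² + 0.0477(4610) + 1.14(11) = 40 − 68.9976 + 219.897 + 12.54 = 203.4394.
∂Q_x/∂P = −2·0.315·P = -9.324, so E_p = -9.324·(14.8/203.4394) ≈ -0.68.
|E_p| < 1: demand is inelastic.

-0.68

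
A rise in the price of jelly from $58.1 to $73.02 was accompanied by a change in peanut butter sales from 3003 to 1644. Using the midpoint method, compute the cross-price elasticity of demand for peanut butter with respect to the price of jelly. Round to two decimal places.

%ΔQ_x = (1644 − 3003)/[(3003+1644)/2] = -1359/2323.5 ≈ -0.5849.
%ΔP_y = (73.02 − 58.1)/[(58.1+73.02)/2] ≈ 0.2276.
E_xy = -0.5849/0.2276 ≈ -2.57.
E_xy < 0, so peanut butter and jelly are complements.

-2.57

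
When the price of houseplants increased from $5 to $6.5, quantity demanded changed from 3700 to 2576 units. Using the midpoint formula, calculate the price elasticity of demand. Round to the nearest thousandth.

-1.373

%Δq = (2576 − 3700)/[(3700 + 2576)/2] = -1124/3138 ≈ -0.3582.
%ΔP = (6.5 − 5)/[(5 + 6.5)/2] = 1.5/5.75 ≈ 0.2609.
Arc elasticity E = %Δq/%ΔP ≈ -0.3582/0.2609 ≈ -1.373.
|E| > 1: demand is elastic over this range.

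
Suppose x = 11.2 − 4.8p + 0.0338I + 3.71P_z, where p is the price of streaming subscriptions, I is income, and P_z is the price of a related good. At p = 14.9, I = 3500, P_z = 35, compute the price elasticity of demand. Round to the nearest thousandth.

-0.381

Substituting, x = 11.2 − 4.8(14.9) + 0.0338(3500) + 3.71(35) = 11.2 − 71.52 + 118.3 + 129.85 = 187.83.
∂x/∂p = −4.8, so E_p = (−4.8)·(14.9/187.83) ≈ -0.381.
|E_p| < 1: demand is inelastic.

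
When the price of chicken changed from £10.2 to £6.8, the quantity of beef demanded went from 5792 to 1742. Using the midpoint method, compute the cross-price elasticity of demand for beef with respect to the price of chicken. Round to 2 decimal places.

%ΔQ_x = (1742 − 5792)/[(5792+1742)/2] = -4050/3767 ≈ -1.0751.
%ΔP_y = (6.8 − 10.2)/[(10.2+6.8)/2] ≈ -0.4000.
E_xy = -1.0751/-0.4000 ≈ 2.69.
E_xy > 0, so beef and chicken are substitutes.

2.69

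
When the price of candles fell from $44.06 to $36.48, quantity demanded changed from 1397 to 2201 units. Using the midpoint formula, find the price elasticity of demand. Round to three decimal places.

%ΔQ = (2201 − 1397)/[(1397 + 2201)/2] = 804/1799 ≈ 0.4469.
%Δp = (36.48 − 44.06)/[(44.06 + 36.48)/2] = -7.58/40.27 ≈ -0.1882.
Arc elasticity E = %ΔQ/%Δp ≈ 0.4469/-0.1882 ≈ -2.374.
|E| > 1: demand is elastic over this range.

-2.374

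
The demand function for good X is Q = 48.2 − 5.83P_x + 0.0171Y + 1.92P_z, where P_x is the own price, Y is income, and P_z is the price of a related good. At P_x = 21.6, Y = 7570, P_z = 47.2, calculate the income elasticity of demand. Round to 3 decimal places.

Substituting, Q = 48.2 − 5.83(21.6) + 0.0171(7570) + 1.92(47.2) = 48.2 − 125.928 + 129.447 + 90.624 = 142.343.
∂Q/∂Y = +0.0171, so E_I = 0.0171·(7570/142.343) ≈ 0.909.
E_I ∈ (0,1): normal good (necessity).

0.909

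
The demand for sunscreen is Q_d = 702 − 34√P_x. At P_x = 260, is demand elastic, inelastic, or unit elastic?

elastic

At P_x = 260, Q_d = 153.7665.
dQ_d/dP_x = −34/(2√P_x) = −34/(2·16.1245).
Point elasticity E = (dQ_d/dP_x)·(P_x/Q_d) = -1.0543 × 260/153.7665 ≈ -1.783.
|E| ≈ 1.783 > 1, so demand is elastic.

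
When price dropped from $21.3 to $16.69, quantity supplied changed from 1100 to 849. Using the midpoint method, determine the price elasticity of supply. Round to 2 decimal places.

%Δq = (849 − 1100)/[(1100 + 849)/2] = -251/974.5 ≈ -0.2576.
%ΔP = (16.69 − 21.3)/[(21.3 + 16.69)/2] = -4.61/18.995 ≈ -0.2427.
Arc elasticity E = %Δq/%ΔP ≈ -0.2576/-0.2427 ≈ 1.06.
|E| > 1: supply is elastic over this range.

1.06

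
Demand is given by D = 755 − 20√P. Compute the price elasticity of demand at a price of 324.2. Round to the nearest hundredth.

-0.46

At P = 324.2, D = 394.8889.
dD/dP = −20/(2√P) = −20/(2·18.0056).
Point elasticity E = (dD/dP)·(P/D) = -0.5554 × 324.2/394.8889 ≈ -0.46.
|E| < 1, so demand is inelastic at this price.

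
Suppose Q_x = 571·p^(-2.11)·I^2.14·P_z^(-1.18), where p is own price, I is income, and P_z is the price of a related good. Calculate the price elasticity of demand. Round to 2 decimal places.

-2.11

For a Cobb–Douglas (constant-elasticity) form Q_x = A·p^α·…, the elasticity with respect to p equals the exponent α at every point.
Here the exponent on p is -2.11, so the price elasticity of demand is -2.11.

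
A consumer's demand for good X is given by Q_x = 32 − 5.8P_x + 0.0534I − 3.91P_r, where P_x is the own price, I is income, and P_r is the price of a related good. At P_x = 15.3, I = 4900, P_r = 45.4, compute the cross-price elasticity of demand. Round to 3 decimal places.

Evaluating quantity at (P_x, I, P_r) gives Q_x = 32 − 5.8(15.3) + 0.0534(4900) − 3.91(45.4) = 32 − 88.74 + 261.66 − 177.514 = 27.406.
∂Q_x/∂P_r = −3.91, so E_xy = -3.91·(45.4/27.406) ≈ -6.477.
E_xy < 0: the goods are complements.

-6.477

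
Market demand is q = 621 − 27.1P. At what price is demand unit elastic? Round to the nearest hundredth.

For linear demand q = a − bP, E = −bP/(a − bP). |E| = 1 ⇒ bP = a − bP ⇒ P = a/(2b).
P = 621/(2·27.1) ≈ 11.46.

11.46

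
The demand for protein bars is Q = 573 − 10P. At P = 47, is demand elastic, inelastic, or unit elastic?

At P = 47, Q = 103.
dQ/dP = −10.
Point elasticity E = (dQ/dP)·(P/Q) = -10 × 47/103 ≈ -4.563.
|E| ≈ 4.563 > 1, so demand is elastic.

elastic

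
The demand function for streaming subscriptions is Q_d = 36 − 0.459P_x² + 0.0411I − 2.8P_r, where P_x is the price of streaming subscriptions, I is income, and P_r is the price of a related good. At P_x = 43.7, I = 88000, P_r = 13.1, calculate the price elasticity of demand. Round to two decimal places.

-0.64

At the given point, Q_d = 36 − 0.459(43.7)² + 0.0411(88000) − 2.8(13.1) = 36 − 876.5477 + 3616.8 − 36.68 = 2739.5723.
∂Q_d/∂P_x = −2·0.459·P_x = -40.1166, so E_p = -40.1166·(43.7/2739.5723) ≈ -0.64.
|E_p| < 1: demand is inelastic.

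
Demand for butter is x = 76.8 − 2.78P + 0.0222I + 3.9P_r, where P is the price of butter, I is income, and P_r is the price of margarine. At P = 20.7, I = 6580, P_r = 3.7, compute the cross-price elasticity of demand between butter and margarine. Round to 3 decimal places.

0.080

x = 76.8 − 2.78(20.7) + 0.0222(6580) + 3.9(3.7) = 76.8 − 57.546 + 146.076 + 14.43 = 179.76.
∂x/∂P_r = +3.9, so E_xy = 3.9·(3.7/179.76) ≈ 0.080.
E_xy > 0: the goods are substitutes.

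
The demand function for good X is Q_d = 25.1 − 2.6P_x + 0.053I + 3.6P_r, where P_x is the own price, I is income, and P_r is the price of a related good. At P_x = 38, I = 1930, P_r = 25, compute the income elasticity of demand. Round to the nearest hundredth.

First evaluate Q_d: 25.1 − 2.6(38) + 0.053(1930) + 3.6(25) = 25.1 − 98.8 + 102.29 + 90 = 118.59.
∂Q_d/∂I = +0.053, so E_I = 0.053·(1930/118.59) ≈ 0.86.
E_I ∈ (0,1): normal good (necessity).

0.86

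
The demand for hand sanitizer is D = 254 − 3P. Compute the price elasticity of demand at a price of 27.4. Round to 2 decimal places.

-0.48

At P = 27.4, D = 171.8.
dD/dP = −3.
Point elasticity E = (dD/dP)·(P/D) = -3 × 27.4/171.8 ≈ -0.48.
|E| < 1, so demand is inelastic at this price.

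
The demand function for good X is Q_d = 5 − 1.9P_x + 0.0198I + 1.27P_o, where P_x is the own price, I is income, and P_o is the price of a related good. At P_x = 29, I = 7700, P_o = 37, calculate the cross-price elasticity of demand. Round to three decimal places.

0.315

Evaluating quantity at (P_x, I, P_o) gives Q_d = 5 − 1.9(29) + 0.0198(7700) + 1.27(37) = 5 − 55.1 + 152.46 + 46.99 = 149.35.
∂Q_d/∂P_o = +1.27, so E_xy = 1.27·(37/149.35) ≈ 0.315.
E_xy > 0: the goods are substitutes.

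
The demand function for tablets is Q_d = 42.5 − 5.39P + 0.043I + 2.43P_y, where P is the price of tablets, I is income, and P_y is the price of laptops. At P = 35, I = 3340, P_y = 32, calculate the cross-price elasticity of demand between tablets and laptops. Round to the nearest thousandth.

1.034

Substituting, Q_d = 42.5 − 5.39(35) + 0.043(3340) + 2.43(32) = 42.5 − 188.65 + 143.62 + 77.76 = 75.23.
∂Q_d/∂P_y = +2.43, so E_xy = 2.43·(32/75.23) ≈ 1.034.
E_xy > 0: the goods are substitutes.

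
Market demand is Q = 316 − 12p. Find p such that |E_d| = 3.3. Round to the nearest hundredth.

20.21

Set −bp/(a − bp) = −3.3 ⇒ bp = 3.3(a − bp) ⇒ bp(1+3.3) = 3.3·a.
p = 3.3·316/(12·4.3) ≈ 20.21.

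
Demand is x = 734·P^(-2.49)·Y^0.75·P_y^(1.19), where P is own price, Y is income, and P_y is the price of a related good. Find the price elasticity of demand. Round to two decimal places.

-2.49

For a Cobb–Douglas (constant-elasticity) form x = A·P^α·…, the elasticity with respect to P equals the exponent α at every point.
Here the exponent on P is -2.49, so the price elasticity of demand is -2.49.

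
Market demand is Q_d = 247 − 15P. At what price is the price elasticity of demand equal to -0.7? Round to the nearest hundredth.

6.78

Set −bP/(a − bP) = −0.7 ⇒ bP = 0.7(a − bP) ⇒ bP(1+0.7) = 0.7·a.
P = 0.7·247/(15·1.7) ≈ 6.78.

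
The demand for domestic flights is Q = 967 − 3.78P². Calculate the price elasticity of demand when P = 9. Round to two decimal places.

At P = 9, Q = 660.82.
dQ/dP = −2·3.78·P = −68.04.
Point elasticity E = (dQ/dP)·(P/Q) = -68.04 × 9/660.82 ≈ -0.93.
|E| < 1, so demand is inelastic at this price.

-0.93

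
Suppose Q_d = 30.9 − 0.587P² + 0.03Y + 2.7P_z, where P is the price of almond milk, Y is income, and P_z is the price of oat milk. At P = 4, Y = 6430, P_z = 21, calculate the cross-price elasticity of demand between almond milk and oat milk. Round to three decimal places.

0.209

Evaluating quantity at (P, Y, P_z) gives Q_d = 30.9 − 0.587(4)² + 0.03(6430) + 2.7(21) = 30.9 − 9.392 + 192.9 + 56.7 = 271.108.
∂Q_d/∂P_z = +2.7, so E_xy = 2.7·(21/271.108) ≈ 0.209.
E_xy > 0: the goods are substitutes.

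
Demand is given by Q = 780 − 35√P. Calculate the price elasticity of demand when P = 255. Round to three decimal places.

At P = 255, Q = 221.0948.
dQ/dP = −35/(2√P) = −35/(2·15.9687).
Point elasticity E = (dQ/dP)·(P/Q) = -1.0959 × 255/221.0948 ≈ -1.264.
|E| > 1, so demand is elastic at this price.

-1.264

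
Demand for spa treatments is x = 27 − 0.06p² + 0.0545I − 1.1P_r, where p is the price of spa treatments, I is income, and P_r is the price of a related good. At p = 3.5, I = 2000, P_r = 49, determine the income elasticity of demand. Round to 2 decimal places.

First evaluate x: 27 − 0.06(3.5)² + 0.0545(2000) − 1.1(49) = 27 − 0.735 + 109 − 53.9 = 81.365.
∂x/∂I = +0.0545, so E_I = 0.0545·(2000/81.365) ≈ 1.34.
E_I > 1: normal good (luxury).

1.34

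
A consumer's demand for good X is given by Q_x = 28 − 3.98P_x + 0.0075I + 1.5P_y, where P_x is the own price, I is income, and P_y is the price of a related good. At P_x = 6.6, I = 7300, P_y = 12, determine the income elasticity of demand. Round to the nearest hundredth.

Substituting, Q_x = 28 − 3.98(6.6) + 0.0075(7300) + 1.5(12) = 28 − 26.268 + 54.75 + 18 = 74.482.
∂Q_x/∂I = +0.0075, so E_I = 0.0075·(7300/74.482) ≈ 0.74.
E_I ∈ (0,1): normal good (necessity).

0.74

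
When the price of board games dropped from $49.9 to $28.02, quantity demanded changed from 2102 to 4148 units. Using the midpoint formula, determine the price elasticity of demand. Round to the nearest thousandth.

%ΔQ = (4148 − 2102)/[(2102 + 4148)/2] = 2046/3125 ≈ 0.6547.
%Δp = (28.02 − 49.9)/[(49.9 + 28.02)/2] = -21.88/38.96 ≈ -0.5616.
Arc elasticity E = %ΔQ/%Δp ≈ 0.6547/-0.5616 ≈ -1.166.
|E| > 1: demand is elastic over this range.

-1.166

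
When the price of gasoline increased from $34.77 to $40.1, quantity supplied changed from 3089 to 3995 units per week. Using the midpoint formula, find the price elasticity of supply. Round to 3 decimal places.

%ΔQ = (3995 − 3089)/[(3089 + 3995)/2] = 906/3542 ≈ 0.2558.
%Δp = (40.1 − 34.77)/[(34.77 + 40.1)/2] = 5.33/37.435 ≈ 0.1424.
Arc elasticity E = %ΔQ/%Δp ≈ 0.2558/0.1424 ≈ 1.797.
|E| > 1: supply is elastic over this range.

1.797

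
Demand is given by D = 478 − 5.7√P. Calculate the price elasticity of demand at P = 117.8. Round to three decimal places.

At P = 117.8, D = 416.1346.
dD/dP = −5.7/(2√P) = −5.7/(2·10.8536).
Point elasticity E = (dD/dP)·(P/D) = -0.2626 × 117.8/416.1346 ≈ -0.074.
|E| < 1, so demand is inelastic at this price.

-0.074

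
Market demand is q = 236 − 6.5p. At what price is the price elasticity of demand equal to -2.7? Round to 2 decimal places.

26.49

Set −bp/(a − bp) = −2.7 ⇒ bp = 2.7(a − bp) ⇒ bp(1+2.7) = 2.7·a.
p = 2.7·236/(6.5·3.7) ≈ 26.49.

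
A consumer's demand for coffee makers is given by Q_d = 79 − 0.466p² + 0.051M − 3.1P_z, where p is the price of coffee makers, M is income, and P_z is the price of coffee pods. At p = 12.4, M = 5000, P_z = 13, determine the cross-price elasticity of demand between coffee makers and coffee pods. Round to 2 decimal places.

-0.18

Substituting, Q_d = 79 − 0.466(12.4)² + 0.051(5000) − 3.1(13) = 79 − 71.6522 + 255 − 40.3 = 222.0478.
∂Q_d/∂P_z = −3.1, so E_xy = -3.1·(13/222.0478) ≈ -0.18.
E_xy < 0: the goods are complements.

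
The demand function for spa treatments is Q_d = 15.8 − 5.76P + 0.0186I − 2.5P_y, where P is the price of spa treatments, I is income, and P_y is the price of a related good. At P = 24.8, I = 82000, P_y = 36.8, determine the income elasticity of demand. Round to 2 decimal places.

Substituting, Q_d = 15.8 − 5.76(24.8) + 0.0186(82000) − 2.5(36.8) = 15.8 − 142.848 + 1525.2 − 92 = 1306.152.
∂Q_d/∂I = +0.0186, so E_I = 0.0186·(82000/1306.152) ≈ 1.17.
E_I > 1: normal good (luxury).

1.17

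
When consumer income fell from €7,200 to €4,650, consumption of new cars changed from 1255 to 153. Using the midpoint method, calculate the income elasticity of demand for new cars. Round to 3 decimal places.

3.637

%ΔQ = (153 − 1255)/[(1255+153)/2] = -1102/704 ≈ -1.5653.
%ΔI = (4,650 − 7,200)/[(7,200+4,650)/2] = -2550/5925 ≈ -0.4304.
E_I = %ΔQ/%ΔI ≈ 3.637.
E_I > 1: normal good (luxury).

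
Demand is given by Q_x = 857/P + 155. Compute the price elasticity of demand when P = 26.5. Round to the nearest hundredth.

-0.17

At P = 26.5, Q_x = 187.3396.
dQ_x/dP = −857/P² = −1.2204.
Point elasticity E = (dQ_x/dP)·(P/Q_x) = -1.2204 × 26.5/187.3396 ≈ -0.17.
|E| < 1, so demand is inelastic at this price.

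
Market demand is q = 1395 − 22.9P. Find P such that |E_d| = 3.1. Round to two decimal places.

Set −bP/(a − bP) = −3.1 ⇒ bP = 3.1(a − bP) ⇒ bP(1+3.1) = 3.1·a.
P = 3.1·1395/(22.9·4.1) ≈ 46.06.

46.06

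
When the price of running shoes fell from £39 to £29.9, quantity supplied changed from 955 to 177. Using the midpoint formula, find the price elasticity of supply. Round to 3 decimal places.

%ΔQ = (177 − 955)/[(955 + 177)/2] = -778/566 ≈ -1.3746.
%Δp = (29.9 − 39)/[(39 + 29.9)/2] = -9.1/34.45 ≈ -0.2642.
Arc elasticity E = %ΔQ/%Δp ≈ -1.3746/-0.2642 ≈ 5.204.
|E| > 1: supply is elastic over this range.

5.204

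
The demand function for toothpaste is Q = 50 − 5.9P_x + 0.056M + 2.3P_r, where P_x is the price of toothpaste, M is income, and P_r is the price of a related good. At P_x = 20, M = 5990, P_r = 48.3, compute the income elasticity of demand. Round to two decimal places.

0.89

Q = 50 − 5.9(20) + 0.056(5990) + 2.3(48.3) = 50 − 118 + 335.44 + 111.09 = 378.53.
∂Q/∂M = +0.056, so E_I = 0.056·(5990/378.53) ≈ 0.89.
E_I ∈ (0,1): normal good (necessity).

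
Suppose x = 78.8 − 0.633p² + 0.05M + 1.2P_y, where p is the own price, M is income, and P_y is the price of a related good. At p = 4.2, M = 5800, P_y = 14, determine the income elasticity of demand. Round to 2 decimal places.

0.77

Evaluating quantity at (p, M, P_y) gives x = 78.8 − 0.633(4.2)² + 0.05(5800) + 1.2(14) = 78.8 − 11.1661 + 290 + 16.8 = 374.4339.
∂x/∂M = +0.05, so E_I = 0.05·(5800/374.4339) ≈ 0.77.
E_I ∈ (0,1): normal good (necessity).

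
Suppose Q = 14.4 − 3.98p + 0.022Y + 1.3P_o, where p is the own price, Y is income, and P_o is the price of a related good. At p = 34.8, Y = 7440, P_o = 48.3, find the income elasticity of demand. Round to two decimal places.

Substituting, Q = 14.4 − 3.98(34.8) + 0.022(7440) + 1.3(48.3) = 14.4 − 138.504 + 163.68 + 62.79 = 102.366.
∂Q/∂Y = +0.022, so E_I = 0.022·(7440/102.366) ≈ 1.60.
E_I > 1: normal good (luxury).

1.60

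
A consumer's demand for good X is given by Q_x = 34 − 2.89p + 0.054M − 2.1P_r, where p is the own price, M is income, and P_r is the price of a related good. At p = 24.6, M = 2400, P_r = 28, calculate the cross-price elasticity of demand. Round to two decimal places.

-1.74

Evaluating quantity at (p, M, P_r) gives Q_x = 34 − 2.89(24.6) + 0.054(2400) − 2.1(28) = 34 − 71.094 + 129.6 − 58.8 = 33.706.
∂Q_x/∂P_r = −2.1, so E_xy = -2.1·(28/33.706) ≈ -1.74.
E_xy < 0: the goods are complements.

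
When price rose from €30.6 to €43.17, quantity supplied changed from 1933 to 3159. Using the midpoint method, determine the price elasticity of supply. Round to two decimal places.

%ΔQ = (3159 − 1933)/[(1933 + 3159)/2] = 1226/2546 ≈ 0.4815.
%Δp = (43.17 − 30.6)/[(30.6 + 43.17)/2] = 12.57/36.885 ≈ 0.3408.
Arc elasticity E = %ΔQ/%Δp ≈ 0.4815/0.3408 ≈ 1.41.
|E| > 1: supply is elastic over this range.

1.41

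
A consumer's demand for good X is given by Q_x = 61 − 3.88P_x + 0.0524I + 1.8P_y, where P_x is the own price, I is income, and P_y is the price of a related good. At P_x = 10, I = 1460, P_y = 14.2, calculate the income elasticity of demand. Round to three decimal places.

First evaluate Q_x: 61 − 3.88(10) + 0.0524(1460) + 1.8(14.2) = 61 − 38.8 + 76.504 + 25.56 = 124.264.
∂Q_x/∂I = +0.0524, so E_I = 0.0524·(1460/124.264) ≈ 0.616.
E_I ∈ (0,1): normal good (necessity).

0.616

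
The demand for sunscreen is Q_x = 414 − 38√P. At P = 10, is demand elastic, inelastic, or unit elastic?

At P = 10, Q_x = 293.8334.
dQ_x/dP = −38/(2√P) = −38/(2·3.1623).
Point elasticity E = (dQ_x/dP)·(P/Q_x) = -6.0083 × 10/293.8334 ≈ -0.204.
|E| ≈ 0.204 < 1, so demand is inelastic.

inelastic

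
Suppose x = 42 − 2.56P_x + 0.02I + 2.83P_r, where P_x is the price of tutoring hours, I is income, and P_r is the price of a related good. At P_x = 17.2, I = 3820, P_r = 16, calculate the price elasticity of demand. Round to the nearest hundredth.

-0.37

At the given point, x = 42 − 2.56(17.2) + 0.02(3820) + 2.83(16) = 42 − 44.032 + 76.4 + 45.28 = 119.648.
∂x/∂P_x = −2.56, so E_p = (−2.56)·(17.2/119.648) ≈ -0.37.
|E_p| < 1: demand is inelastic.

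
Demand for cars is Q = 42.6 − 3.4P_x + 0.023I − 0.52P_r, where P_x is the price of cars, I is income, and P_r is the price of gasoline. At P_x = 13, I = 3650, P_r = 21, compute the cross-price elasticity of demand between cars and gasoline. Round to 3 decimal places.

-0.153

At the given point, Q = 42.6 − 3.4(13) + 0.023(3650) − 0.52(21) = 42.6 − 44.2 + 83.95 − 10.92 = 71.43.
∂Q/∂P_r = −0.52, so E_xy = -0.52·(21/71.43) ≈ -0.153.
E_xy < 0: the goods are complements.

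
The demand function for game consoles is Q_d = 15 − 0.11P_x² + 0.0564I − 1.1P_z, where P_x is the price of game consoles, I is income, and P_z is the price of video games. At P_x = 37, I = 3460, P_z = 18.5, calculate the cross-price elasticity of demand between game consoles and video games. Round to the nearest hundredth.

At the given point, Q_d = 15 − 0.11(37)² + 0.0564(3460) − 1.1(18.5) = 15 − 150.59 + 195.144 − 20.35 = 39.204.
∂Q_d/∂P_z = −1.1, so E_xy = -1.1·(18.5/39.204) ≈ -0.52.
E_xy < 0: the goods are complements.

-0.52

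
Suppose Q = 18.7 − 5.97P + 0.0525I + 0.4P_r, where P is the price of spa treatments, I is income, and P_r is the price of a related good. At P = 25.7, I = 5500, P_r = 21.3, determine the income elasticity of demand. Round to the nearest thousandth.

1.776

Q = 18.7 − 5.97(25.7) + 0.0525(5500) + 0.4(21.3) = 18.7 − 153.429 + 288.75 + 8.52 = 162.541.
∂Q/∂I = +0.0525, so E_I = 0.0525·(5500/162.541) ≈ 1.776.
E_I > 1: normal good (luxury).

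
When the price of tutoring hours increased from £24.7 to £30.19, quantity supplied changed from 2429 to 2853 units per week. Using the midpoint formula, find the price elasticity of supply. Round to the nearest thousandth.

%Δq = (2853 − 2429)/[(2429 + 2853)/2] = 424/2641 ≈ 0.1605.
%Δp = (30.19 − 24.7)/[(24.7 + 30.19)/2] = 5.49/27.445 ≈ 0.2000.
Arc elasticity E = %Δq/%Δp ≈ 0.1605/0.2000 ≈ 0.803.
|E| < 1: supply is inelastic over this range.

0.803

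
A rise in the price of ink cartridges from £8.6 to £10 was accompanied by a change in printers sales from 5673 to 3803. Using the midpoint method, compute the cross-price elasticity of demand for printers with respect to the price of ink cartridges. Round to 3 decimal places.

-2.622

%ΔQ_x = (3803 − 5673)/[(5673+3803)/2] = -1870/4738 ≈ -0.3947.
%ΔP_y = (10 − 8.6)/[(8.6+10)/2] ≈ 0.1505.
E_xy = -0.3947/0.1505 ≈ -2.622.
E_xy < 0, so printers and ink cartridges are complements.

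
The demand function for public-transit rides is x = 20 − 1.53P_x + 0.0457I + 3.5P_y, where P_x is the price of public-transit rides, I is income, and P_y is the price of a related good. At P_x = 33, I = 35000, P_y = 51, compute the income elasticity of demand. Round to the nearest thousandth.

0.915

Evaluating quantity at (P_x, I, P_y) gives x = 20 − 1.53(33) + 0.0457(35000) + 3.5(51) = 20 − 50.49 + 1599.5 + 178.5 = 1747.51.
∂x/∂I = +0.0457, so E_I = 0.0457·(35000/1747.51) ≈ 0.915.
E_I ∈ (0,1): normal good (necessity).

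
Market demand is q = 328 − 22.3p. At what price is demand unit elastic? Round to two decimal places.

For linear demand q = a − bp, E = −bp/(a − bp). |E| = 1 ⇒ bp = a − bp ⇒ p = a/(2b).
p = 328/(2·22.3) ≈ 7.35.

7.35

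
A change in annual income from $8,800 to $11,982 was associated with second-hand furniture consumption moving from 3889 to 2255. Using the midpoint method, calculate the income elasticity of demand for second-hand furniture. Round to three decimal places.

%ΔQ = (2255 − 3889)/[(3889+2255)/2] = -1634/3072 ≈ -0.5319.
%ΔI = (11,982 − 8,800)/[(8,800+11,982)/2] = 3182/10391 ≈ 0.3062.
E_I = %ΔQ/%ΔI ≈ -1.737.
E_I < 0: inferior good.

-1.737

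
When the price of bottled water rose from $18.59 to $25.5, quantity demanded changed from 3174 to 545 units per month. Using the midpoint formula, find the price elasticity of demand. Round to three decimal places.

-4.511

%ΔQ = (545 − 3174)/[(3174 + 545)/2] = -2629/1859.5 ≈ -1.4138.
%ΔP = (25.5 − 18.59)/[(18.59 + 25.5)/2] = 6.91/22.045 ≈ 0.3134.
Arc elasticity E = %ΔQ/%ΔP ≈ -1.4138/0.3134 ≈ -4.511.
|E| > 1: demand is elastic over this range.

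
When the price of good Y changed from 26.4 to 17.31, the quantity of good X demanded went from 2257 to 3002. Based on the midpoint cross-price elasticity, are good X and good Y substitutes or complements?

complements

%ΔQ_x = (3002 − 2257)/[(2257+3002)/2] = 745/2629.5 ≈ 0.2833.
%ΔP_y = (17.31 − 26.4)/[(26.4+17.31)/2] ≈ -0.4159.
E_xy = 0.2833/-0.4159 ≈ -0.681.
E_xy < 0, so the goods are complements.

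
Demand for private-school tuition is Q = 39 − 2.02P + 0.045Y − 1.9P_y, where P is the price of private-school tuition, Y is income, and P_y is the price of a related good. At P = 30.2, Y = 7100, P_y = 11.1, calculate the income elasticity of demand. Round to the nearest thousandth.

1.156

Q = 39 − 2.02(30.2) + 0.045(7100) − 1.9(11.1) = 39 − 61.004 + 319.5 − 21.09 = 276.406.
∂Q/∂Y = +0.045, so E_I = 0.045·(7100/276.406) ≈ 1.156.
E_I > 1: normal good (luxury).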